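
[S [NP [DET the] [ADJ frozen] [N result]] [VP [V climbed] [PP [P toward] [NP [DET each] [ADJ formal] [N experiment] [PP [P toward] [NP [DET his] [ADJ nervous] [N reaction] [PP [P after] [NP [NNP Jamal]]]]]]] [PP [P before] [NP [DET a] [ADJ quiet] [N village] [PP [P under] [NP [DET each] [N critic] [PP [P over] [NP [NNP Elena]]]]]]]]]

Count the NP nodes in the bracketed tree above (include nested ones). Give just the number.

7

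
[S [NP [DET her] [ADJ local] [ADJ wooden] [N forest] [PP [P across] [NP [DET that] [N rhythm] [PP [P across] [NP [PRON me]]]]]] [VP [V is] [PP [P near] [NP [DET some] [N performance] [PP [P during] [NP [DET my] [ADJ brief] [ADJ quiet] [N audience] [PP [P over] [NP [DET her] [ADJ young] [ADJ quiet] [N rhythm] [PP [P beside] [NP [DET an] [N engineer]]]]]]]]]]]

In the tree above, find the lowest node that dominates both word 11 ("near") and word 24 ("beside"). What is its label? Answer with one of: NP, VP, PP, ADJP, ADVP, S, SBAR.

PP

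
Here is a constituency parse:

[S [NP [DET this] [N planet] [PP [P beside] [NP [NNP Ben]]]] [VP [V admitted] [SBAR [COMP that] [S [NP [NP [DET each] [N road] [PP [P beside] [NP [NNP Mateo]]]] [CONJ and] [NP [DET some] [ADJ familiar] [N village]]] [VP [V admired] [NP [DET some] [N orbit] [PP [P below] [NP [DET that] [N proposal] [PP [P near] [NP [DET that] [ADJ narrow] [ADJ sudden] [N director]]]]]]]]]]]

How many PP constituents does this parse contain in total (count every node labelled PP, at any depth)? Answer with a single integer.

The PP constituents are: [PP beside Ben]; [PP beside Mateo]; [PP below that proposal near that narrow sudden director]; [PP near that narrow sudden director]. Total: 4.

4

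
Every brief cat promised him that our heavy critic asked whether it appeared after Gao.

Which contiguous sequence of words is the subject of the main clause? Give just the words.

every brief cat

In the main clause the verb is "promised"; the NP preceding it, "every brief cat", is the subject.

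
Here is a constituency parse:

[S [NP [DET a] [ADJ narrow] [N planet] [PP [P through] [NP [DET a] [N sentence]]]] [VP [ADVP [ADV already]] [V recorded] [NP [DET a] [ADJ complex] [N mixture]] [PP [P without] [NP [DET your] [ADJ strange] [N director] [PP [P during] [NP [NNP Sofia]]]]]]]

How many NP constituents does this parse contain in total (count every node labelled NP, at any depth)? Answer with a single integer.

5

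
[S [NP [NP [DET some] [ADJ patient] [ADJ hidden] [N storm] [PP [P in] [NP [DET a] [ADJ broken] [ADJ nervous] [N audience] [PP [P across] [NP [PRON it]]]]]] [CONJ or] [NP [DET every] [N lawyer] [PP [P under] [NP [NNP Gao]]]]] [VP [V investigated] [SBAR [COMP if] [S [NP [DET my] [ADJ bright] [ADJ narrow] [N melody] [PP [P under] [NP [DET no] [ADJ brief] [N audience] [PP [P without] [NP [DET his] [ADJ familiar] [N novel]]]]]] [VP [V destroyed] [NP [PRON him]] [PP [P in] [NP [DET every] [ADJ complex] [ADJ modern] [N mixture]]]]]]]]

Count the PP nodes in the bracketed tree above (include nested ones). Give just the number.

Listing each PP by its span: [PP in a broken nervous audience across it]; [PP across it]; [PP under Gao]; [PP under no brief audience without his familiar novel]; [PP without his familiar novel]; [PP in every complex modern mixture] — that makes 6.

6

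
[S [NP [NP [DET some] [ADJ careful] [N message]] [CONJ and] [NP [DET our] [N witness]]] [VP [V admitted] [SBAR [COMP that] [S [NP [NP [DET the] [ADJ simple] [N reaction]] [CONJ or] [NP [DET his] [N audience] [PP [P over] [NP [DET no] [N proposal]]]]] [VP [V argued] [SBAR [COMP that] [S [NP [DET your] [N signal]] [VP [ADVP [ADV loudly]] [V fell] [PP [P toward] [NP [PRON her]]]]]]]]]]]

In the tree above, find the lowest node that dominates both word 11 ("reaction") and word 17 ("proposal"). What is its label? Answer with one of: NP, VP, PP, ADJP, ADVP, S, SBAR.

NP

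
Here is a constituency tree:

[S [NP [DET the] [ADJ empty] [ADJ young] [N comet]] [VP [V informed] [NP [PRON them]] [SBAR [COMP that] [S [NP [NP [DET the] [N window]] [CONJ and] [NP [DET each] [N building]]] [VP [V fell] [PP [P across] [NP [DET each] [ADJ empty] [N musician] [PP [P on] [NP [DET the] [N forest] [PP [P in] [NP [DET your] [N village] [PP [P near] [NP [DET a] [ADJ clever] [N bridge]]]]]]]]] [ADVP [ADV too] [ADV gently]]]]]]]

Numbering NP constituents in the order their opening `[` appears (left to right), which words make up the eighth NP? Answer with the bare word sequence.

your village near a clever bridge

Opening `[NP` markers occur at word positions 1, 6, 8, 8, 11, 15, 19, 22, 25; the eighth of these opens the constituent [NP your village near a clever bridge].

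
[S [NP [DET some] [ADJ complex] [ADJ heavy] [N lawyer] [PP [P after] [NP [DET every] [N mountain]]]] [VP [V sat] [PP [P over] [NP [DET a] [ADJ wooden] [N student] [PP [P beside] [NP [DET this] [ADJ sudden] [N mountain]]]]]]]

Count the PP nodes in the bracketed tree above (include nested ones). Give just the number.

Scanning left to right, an opening `[PP` appears at word positions 5, 9, 13 — 3 in total.

3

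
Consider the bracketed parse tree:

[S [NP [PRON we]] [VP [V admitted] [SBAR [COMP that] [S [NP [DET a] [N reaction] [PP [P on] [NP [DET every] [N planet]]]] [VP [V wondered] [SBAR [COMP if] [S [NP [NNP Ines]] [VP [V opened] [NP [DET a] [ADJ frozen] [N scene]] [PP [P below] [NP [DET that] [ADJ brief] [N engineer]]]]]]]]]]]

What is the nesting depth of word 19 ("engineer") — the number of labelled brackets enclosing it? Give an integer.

11

The word sits inside N, which is inside NP, inside PP, inside VP, inside S, inside SBAR, inside VP, inside S, inside SBAR, inside VP, inside S — 11 brackets in all.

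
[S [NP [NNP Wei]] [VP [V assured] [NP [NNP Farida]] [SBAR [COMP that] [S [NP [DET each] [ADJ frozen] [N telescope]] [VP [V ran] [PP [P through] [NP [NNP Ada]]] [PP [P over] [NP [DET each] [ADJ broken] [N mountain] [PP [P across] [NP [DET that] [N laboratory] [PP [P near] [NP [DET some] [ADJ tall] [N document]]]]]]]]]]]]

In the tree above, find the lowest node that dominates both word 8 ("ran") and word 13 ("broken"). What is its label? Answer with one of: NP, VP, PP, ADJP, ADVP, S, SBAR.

VP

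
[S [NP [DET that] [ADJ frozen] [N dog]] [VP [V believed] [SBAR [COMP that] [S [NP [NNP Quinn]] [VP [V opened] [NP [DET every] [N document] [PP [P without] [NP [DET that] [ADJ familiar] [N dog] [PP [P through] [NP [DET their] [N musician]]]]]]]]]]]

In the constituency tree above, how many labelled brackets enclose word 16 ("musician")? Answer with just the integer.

The word sits inside N, which is inside NP, inside PP, inside NP, inside PP, inside NP, inside VP, inside S, inside SBAR, inside VP, inside S — 11 brackets in all.

11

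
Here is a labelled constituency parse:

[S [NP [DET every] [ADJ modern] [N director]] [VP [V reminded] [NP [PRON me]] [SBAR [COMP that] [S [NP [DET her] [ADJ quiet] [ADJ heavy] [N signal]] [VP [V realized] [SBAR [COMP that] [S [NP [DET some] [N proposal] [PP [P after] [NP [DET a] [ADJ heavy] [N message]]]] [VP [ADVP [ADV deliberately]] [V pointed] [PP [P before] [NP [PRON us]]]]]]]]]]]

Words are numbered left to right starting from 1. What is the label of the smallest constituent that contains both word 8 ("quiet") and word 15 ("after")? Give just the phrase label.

The smallest bracket enclosing both words is [S her quiet heavy signal realized that some proposal after a heavy message deliberately pointed before us], so the label is S.

S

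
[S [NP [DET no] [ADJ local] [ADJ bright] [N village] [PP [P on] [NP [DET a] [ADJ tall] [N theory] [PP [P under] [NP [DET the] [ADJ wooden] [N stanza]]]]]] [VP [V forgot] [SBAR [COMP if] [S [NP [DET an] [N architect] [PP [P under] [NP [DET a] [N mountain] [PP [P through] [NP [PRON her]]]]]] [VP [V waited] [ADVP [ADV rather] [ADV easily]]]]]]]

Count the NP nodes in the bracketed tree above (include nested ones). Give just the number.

6

Listing each NP by its span: [NP no local bright village on a tall theory under the wooden stanza]; [NP a tall theory under the wooden stanza]; [NP the wooden stanza]; [NP an architect under a mountain through her]; [NP a mountain through her]; [NP her] — that makes 6.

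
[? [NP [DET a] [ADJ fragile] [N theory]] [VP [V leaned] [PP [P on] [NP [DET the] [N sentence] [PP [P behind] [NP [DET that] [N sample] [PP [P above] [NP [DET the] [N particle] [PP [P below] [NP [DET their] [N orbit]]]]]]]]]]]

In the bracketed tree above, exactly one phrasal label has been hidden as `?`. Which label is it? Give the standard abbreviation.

S

Looking at what the `?` directly dominates — NP, VP — this is a clause (S).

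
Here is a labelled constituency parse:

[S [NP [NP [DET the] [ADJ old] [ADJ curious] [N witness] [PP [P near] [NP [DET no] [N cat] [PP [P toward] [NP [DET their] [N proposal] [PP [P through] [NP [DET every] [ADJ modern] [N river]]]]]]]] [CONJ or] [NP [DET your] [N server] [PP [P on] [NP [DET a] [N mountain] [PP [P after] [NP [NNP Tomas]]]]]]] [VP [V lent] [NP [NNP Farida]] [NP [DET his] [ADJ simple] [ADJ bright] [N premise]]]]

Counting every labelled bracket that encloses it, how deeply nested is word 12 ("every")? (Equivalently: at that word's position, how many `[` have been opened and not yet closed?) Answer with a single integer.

10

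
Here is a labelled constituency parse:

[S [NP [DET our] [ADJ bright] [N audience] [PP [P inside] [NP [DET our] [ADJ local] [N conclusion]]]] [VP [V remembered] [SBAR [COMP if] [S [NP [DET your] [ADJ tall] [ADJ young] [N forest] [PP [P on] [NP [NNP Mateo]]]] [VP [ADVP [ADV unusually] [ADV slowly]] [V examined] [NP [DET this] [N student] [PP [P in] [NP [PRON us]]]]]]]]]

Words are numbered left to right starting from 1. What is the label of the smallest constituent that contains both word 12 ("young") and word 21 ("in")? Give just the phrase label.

S

Both words fall inside [S your tall young forest on Mateo unusually slowly examined this student in us] (words 10–22), and no smaller constituent contains them both. Label: S.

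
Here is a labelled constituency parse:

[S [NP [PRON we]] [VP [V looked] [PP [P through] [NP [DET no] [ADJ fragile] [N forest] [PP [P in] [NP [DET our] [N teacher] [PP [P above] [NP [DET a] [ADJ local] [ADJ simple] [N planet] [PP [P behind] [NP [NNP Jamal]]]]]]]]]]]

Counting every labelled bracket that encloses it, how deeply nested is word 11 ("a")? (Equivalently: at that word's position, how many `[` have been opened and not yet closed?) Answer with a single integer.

9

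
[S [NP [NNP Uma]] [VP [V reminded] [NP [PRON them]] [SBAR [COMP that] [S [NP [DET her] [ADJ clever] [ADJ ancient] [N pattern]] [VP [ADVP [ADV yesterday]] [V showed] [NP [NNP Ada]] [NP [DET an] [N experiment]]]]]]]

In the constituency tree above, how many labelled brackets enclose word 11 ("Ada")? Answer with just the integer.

7

Counting open brackets not yet closed at "Ada": [S [VP [SBAR [S [VP [NP [NNP = 7.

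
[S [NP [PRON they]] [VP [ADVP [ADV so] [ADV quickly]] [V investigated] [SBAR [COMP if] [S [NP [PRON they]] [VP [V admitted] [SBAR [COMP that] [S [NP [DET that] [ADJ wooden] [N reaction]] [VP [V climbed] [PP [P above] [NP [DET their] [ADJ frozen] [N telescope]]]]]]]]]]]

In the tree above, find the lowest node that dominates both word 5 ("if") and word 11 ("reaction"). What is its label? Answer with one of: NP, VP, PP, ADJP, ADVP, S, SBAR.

SBAR

Both words fall inside [SBAR if they admitted that that wooden reaction climbed above their frozen telescope] (words 5–16), and no smaller constituent contains them both. Label: SBAR.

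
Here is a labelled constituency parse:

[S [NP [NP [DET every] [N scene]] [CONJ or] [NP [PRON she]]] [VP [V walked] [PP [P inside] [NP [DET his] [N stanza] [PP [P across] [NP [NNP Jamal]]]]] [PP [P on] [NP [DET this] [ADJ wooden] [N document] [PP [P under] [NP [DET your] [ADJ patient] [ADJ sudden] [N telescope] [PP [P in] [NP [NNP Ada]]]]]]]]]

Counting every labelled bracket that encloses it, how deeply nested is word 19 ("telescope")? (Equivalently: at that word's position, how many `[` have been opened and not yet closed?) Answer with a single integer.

7

The word sits inside N, which is inside NP, inside PP, inside NP, inside PP, inside VP, inside S — 7 brackets in all.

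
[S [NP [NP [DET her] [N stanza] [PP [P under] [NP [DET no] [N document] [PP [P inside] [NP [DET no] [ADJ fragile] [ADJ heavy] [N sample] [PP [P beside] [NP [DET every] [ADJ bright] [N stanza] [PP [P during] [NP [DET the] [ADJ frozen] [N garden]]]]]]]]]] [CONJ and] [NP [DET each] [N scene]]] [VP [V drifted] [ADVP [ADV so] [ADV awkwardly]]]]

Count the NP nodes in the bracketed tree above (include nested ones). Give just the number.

7

The NP constituents are: [NP her stanza under no document inside no fragile heavy sample beside every bright stanza during the frozen garden and each scene]; [NP her stanza under no document inside no fragile heavy sample beside every bright stanza during the frozen garden]; [NP no document inside no fragile heavy sample beside every bright stanza during the frozen garden]; [NP no fragile heavy sample beside every bright stanza during the frozen garden]; [NP every bright stanza during the frozen garden]; [NP the frozen garden] …. Total: 7.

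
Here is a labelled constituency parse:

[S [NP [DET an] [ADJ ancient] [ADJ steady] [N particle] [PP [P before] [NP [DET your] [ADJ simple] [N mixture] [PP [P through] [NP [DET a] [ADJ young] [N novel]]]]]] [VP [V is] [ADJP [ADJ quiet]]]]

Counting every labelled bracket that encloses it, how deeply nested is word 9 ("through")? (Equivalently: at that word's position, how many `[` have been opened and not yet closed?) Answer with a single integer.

Path from the root down to the word: S → NP → PP → NP → PP → P. That is 6 enclosing brackets.

6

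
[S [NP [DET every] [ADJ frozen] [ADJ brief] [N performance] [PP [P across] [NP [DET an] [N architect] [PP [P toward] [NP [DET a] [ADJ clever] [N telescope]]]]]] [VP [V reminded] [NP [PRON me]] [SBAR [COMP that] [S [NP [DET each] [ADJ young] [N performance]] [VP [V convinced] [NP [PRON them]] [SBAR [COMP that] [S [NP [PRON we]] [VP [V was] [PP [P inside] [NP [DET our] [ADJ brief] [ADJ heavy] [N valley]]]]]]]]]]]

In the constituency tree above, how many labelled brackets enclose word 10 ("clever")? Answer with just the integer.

7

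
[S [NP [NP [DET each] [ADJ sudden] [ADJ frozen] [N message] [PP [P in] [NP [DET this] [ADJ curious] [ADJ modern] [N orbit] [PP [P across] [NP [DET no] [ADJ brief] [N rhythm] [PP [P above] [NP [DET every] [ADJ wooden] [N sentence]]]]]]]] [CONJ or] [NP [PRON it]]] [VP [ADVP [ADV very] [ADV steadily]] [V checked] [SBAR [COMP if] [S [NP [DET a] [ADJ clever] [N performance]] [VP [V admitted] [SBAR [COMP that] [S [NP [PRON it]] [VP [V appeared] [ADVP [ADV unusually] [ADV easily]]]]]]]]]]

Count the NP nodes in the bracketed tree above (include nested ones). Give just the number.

The NP constituents are: [NP each sudden frozen message in this curious modern orbit across no brief rhythm above every wooden sentence or it]; [NP each sudden frozen message in this curious modern orbit across no brief rhythm above every wooden sentence]; [NP this curious modern orbit across no brief rhythm above every wooden sentence]; [NP no brief rhythm above every wooden sentence]; [NP every wooden sentence]; [NP it] …. Total: 8.

8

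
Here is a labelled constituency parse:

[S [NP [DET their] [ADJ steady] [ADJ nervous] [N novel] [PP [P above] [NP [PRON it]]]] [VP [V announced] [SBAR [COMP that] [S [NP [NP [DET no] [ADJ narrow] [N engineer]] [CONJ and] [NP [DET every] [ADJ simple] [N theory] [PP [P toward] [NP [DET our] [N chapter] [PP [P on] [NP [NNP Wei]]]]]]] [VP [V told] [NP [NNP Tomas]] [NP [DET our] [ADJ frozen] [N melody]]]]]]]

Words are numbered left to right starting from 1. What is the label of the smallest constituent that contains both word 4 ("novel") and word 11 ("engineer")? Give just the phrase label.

S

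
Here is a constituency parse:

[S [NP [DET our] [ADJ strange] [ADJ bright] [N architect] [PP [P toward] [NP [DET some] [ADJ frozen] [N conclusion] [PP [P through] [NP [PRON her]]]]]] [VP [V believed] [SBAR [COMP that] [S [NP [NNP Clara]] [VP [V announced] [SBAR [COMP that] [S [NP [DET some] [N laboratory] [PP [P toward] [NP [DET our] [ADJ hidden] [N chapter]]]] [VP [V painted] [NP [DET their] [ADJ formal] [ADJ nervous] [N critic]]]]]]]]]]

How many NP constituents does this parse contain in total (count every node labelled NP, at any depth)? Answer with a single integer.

Scanning left to right, an opening `[NP` appears at word positions 1, 6, 10, 13, 16, 19, 23 — 7 in total.

7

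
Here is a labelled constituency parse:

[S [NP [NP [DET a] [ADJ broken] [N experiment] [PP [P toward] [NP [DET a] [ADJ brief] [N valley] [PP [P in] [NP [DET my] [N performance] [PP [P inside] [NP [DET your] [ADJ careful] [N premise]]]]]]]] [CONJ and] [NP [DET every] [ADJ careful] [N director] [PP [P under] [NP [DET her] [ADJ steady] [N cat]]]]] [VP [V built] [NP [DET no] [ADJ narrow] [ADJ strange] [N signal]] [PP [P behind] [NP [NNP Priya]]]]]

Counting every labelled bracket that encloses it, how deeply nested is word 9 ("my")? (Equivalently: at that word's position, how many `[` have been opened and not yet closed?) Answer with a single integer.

8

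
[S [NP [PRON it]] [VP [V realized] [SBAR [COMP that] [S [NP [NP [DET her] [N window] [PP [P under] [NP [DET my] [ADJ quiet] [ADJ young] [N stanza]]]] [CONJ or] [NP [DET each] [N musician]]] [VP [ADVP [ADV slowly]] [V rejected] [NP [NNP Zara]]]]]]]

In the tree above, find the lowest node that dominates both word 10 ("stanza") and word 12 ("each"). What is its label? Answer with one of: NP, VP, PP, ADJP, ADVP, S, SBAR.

Word 10 lies under S → VP → SBAR → S → NP → NP → PP → NP → N; word 12 lies under S → VP → SBAR → S → NP → NP → DET. The lowest shared node is the NP.

NP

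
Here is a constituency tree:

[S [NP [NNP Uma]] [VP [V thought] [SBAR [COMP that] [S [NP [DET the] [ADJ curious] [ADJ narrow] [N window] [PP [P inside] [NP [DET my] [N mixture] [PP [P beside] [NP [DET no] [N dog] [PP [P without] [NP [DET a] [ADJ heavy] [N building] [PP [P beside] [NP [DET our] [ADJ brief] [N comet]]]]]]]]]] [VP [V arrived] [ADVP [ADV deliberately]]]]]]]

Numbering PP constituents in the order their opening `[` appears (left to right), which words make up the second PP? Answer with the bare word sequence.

beside no dog without a heavy building beside our brief comet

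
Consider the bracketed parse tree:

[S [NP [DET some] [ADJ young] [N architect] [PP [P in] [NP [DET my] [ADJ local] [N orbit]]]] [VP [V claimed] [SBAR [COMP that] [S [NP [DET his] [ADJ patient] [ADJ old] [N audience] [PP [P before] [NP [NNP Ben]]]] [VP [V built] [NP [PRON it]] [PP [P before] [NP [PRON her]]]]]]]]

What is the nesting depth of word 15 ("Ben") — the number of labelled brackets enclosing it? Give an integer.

8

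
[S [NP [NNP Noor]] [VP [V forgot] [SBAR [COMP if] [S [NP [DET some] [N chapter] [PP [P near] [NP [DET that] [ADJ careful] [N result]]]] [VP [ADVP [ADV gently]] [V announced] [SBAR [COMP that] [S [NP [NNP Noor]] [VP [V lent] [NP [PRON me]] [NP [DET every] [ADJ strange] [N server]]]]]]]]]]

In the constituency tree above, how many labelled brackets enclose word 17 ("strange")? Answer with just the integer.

10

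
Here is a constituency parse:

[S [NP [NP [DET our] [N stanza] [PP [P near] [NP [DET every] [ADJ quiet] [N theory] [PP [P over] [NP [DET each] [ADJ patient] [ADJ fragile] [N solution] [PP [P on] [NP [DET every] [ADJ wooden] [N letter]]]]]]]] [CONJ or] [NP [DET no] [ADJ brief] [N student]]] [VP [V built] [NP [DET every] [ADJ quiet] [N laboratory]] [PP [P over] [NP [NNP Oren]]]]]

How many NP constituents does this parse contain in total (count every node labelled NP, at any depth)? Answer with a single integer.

The NP constituents are: [NP our stanza near every quiet theory over each patient fragile solution on every wooden letter or no brief student]; [NP our stanza near every quiet theory over each patient fragile solution on every wooden letter]; [NP every quiet theory over each patient fragile solution on every wooden letter]; [NP each patient fragile solution on every wooden letter]; [NP every wooden letter]; [NP no brief student] …. Total: 8.

8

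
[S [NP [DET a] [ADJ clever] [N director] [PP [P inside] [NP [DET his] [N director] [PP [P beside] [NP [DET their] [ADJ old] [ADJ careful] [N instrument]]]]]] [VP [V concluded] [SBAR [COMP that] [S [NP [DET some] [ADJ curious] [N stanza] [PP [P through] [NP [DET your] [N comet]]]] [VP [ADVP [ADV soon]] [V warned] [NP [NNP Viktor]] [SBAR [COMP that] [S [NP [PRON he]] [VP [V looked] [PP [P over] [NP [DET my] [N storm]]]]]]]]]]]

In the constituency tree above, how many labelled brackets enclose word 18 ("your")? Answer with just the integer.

8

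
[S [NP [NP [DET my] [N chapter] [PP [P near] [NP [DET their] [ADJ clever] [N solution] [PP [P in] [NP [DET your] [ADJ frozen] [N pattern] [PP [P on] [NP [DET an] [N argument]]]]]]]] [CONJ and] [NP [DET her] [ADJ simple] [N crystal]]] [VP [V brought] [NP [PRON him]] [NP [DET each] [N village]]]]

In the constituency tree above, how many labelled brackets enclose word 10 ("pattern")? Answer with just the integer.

Path from the root down to the word: S → NP → NP → PP → NP → PP → NP → N. That is 8 enclosing brackets.

8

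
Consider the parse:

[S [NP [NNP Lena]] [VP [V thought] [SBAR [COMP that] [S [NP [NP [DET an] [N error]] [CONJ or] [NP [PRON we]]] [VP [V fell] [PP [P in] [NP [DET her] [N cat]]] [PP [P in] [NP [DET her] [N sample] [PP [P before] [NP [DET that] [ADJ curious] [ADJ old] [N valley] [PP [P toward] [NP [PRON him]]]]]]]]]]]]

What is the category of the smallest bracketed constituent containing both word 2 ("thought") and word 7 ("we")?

The smallest bracket enclosing both words is [VP thought that an error or we fell in her cat in her sample before that curious old valley toward him], so the label is VP.

VP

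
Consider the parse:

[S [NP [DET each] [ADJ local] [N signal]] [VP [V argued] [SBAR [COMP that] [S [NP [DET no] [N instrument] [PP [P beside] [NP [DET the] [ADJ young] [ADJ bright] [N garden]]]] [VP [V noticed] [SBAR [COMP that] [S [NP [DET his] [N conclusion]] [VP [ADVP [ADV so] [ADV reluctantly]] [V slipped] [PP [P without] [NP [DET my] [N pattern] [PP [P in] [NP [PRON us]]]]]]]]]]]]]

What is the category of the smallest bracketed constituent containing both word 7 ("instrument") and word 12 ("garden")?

The smallest bracket enclosing both words is [NP no instrument beside the young bright garden], so the label is NP.

NP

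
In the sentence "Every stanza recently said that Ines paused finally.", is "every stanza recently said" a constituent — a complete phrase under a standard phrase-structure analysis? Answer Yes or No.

No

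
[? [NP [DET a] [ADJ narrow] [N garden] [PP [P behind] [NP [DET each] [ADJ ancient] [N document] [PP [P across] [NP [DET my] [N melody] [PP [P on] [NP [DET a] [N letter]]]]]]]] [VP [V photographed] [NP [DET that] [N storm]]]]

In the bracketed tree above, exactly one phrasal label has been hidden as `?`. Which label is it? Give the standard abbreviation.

Looking at what the `?` directly dominates — NP, VP — this is a clause (S).

S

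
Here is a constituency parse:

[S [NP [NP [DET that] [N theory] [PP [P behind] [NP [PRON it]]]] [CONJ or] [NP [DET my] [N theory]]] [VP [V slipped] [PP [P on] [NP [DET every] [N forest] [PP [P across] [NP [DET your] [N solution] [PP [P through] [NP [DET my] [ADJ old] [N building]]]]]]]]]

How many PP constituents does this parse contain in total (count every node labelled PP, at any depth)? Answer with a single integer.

4

The PP constituents are: [PP behind it]; [PP on every forest across your solution through my old building]; [PP across your solution through my old building]; [PP through my old building]. Total: 4.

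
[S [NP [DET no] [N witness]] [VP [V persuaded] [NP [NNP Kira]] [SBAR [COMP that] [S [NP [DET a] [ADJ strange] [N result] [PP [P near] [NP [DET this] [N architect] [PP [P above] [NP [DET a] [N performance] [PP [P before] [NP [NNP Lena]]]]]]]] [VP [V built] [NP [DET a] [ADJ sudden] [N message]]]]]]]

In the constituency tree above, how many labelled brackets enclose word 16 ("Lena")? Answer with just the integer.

12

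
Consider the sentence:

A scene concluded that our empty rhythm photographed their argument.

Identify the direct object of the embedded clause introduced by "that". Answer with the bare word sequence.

The verb of the embedded clause introduced by "that" is "photographed"; its direct object is the NP "their argument".

their argument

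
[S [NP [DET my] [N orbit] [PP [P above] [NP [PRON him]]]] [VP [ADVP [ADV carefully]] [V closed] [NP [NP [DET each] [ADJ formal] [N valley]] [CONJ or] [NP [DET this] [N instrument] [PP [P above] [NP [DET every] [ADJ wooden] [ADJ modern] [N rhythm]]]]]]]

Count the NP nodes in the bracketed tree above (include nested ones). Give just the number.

The NP constituents are: [NP my orbit above him]; [NP him]; [NP each formal valley or this instrument above every wooden modern rhythm]; [NP each formal valley]; [NP this instrument above every wooden modern rhythm]; [NP every wooden modern rhythm]. Total: 6.

6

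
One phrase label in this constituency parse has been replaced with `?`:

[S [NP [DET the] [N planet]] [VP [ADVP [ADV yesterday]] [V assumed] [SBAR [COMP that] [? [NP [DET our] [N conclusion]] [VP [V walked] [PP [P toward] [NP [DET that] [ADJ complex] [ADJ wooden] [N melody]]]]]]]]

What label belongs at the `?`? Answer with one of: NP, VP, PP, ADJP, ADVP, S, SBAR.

S

Looking at what the `?` directly dominates — NP, VP — this is a clause (S).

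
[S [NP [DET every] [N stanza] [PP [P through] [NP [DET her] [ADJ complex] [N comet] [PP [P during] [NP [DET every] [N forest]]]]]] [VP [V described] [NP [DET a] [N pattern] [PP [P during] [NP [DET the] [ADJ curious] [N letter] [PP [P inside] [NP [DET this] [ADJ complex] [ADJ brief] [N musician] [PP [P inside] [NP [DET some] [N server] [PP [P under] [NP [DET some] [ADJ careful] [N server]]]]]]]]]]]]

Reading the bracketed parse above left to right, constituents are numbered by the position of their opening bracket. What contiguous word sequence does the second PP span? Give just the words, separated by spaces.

The PP opening brackets appear, in order, over: "through her complex comet during every forest"; "during every forest"; "during the curious letter inside this complex brief musician inside some server under some careful server"; "inside this complex brief musician inside some server under some careful server"; "inside some server under some careful server"; "under some careful server". The second one spans "during every forest".

during every forest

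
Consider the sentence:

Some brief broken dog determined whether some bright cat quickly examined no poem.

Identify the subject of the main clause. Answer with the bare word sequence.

some brief broken dog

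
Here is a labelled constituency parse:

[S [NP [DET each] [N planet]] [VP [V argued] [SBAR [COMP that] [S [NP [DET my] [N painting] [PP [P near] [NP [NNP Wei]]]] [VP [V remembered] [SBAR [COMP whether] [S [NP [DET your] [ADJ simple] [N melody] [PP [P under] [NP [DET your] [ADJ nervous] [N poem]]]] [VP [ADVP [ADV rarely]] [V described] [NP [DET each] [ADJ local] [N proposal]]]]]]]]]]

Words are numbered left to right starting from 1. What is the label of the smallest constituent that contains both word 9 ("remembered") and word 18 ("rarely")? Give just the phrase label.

Word 9 lies under S → VP → SBAR → S → VP → V; word 18 lies under S → VP → SBAR → S → VP → SBAR → S → VP → ADVP → ADV. The lowest shared node is the VP.

VP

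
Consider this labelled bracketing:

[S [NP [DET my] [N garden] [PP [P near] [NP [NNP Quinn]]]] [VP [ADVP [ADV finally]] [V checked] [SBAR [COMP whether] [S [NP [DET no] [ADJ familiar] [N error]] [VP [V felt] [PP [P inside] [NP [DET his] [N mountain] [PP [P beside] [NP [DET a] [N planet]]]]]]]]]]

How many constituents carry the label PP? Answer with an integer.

3

Listing each PP by its span: [PP near Quinn]; [PP inside his mountain beside a planet]; [PP beside a planet] — that makes 3.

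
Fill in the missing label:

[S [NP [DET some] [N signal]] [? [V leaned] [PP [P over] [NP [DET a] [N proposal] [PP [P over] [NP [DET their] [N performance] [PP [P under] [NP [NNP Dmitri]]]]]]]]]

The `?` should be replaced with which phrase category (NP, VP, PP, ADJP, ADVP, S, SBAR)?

VP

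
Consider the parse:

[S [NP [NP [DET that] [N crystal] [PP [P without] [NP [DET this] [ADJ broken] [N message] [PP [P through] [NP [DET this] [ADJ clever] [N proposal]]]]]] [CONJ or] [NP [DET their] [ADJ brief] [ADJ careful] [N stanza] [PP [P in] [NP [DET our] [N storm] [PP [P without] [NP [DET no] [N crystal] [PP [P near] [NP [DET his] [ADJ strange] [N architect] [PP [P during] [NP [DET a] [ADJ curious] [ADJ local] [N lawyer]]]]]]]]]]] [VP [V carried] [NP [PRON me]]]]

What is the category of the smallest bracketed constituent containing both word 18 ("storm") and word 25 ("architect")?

NP

Word 18 lies under S → NP → NP → PP → NP → N; word 25 lies under S → NP → NP → PP → NP → PP → NP → PP → NP → N. The lowest shared node is the NP.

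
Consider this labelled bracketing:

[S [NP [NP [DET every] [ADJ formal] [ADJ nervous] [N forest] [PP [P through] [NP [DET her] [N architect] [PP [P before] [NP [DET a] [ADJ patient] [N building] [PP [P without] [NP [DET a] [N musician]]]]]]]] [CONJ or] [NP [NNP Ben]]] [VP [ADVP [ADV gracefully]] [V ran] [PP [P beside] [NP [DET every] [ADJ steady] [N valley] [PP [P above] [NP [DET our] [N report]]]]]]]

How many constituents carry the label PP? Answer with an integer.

5

Listing each PP by its span: [PP through her architect before a patient building without a musician]; [PP before a patient building without a musician]; [PP without a musician]; [PP beside every steady valley above our report]; [PP above our report] — that makes 5.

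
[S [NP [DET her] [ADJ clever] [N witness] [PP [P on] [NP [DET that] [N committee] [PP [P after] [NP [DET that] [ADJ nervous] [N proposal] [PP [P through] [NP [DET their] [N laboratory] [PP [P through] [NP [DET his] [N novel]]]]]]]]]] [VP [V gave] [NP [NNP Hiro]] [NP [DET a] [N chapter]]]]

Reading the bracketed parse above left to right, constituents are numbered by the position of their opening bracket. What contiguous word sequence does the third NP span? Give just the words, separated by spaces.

that nervous proposal through their laboratory through his novel

Opening `[NP` markers occur at word positions 1, 5, 8, 12, 15, 18, 19; the third of these opens the constituent [NP that nervous proposal through their laboratory through his novel].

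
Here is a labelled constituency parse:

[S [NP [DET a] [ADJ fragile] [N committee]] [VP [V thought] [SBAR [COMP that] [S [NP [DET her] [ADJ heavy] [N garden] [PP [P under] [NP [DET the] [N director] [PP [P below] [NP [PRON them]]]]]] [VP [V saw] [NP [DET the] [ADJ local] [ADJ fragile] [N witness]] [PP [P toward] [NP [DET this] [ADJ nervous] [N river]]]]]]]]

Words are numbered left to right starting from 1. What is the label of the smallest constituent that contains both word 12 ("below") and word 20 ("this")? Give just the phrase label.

The smallest bracket enclosing both words is [S her heavy garden under the director below them saw the local fragile witness toward this nervous river], so the label is S.

S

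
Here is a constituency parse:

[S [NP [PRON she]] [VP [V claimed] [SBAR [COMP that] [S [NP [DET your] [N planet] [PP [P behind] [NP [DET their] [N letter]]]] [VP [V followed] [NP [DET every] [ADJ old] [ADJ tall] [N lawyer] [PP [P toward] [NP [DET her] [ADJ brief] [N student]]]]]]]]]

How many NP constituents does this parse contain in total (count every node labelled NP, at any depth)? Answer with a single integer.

The NP constituents are: [NP she]; [NP your planet behind their letter]; [NP their letter]; [NP every old tall lawyer toward her brief student]; [NP her brief student]. Total: 5.

5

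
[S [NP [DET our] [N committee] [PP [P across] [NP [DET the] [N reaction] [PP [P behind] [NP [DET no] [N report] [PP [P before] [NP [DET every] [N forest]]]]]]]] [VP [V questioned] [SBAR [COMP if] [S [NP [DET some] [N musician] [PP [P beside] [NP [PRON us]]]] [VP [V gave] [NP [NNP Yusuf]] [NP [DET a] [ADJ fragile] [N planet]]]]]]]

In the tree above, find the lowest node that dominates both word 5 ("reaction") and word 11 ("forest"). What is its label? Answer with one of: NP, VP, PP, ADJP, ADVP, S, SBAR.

Both words fall inside [NP the reaction behind no report before every forest] (words 4–11), and no smaller constituent contains them both. Label: NP.

NP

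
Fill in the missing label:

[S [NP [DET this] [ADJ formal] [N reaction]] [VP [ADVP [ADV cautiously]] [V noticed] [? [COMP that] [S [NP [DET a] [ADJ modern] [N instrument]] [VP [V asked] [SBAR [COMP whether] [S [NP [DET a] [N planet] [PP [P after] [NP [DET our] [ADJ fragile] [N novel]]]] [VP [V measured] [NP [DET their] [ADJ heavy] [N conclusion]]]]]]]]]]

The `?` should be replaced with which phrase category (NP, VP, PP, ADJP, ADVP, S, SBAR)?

SBAR

Looking at what the `?` directly dominates — COMP 'that', S — this is a subordinate clause (SBAR).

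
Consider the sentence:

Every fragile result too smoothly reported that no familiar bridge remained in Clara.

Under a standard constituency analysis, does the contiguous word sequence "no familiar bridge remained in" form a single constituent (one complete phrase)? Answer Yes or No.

No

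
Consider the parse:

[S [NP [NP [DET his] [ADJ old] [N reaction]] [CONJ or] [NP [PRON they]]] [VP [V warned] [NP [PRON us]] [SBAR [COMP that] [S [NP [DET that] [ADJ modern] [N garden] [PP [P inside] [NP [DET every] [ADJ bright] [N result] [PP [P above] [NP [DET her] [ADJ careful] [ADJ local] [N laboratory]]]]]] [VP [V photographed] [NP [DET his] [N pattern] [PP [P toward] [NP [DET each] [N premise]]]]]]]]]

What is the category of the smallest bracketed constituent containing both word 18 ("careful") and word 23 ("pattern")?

S

Both words fall inside [S that modern garden inside every bright result above her careful local laboratory photographed his pattern toward each premise] (words 9–26), and no smaller constituent contains them both. Label: S.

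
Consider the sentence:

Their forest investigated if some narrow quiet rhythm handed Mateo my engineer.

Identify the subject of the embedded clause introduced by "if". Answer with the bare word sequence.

"some narrow quiet rhythm" is the NP that combines with the VP headed by "handed" to form the embedded clause introduced by "if" — the subject.

some narrow quiet rhythm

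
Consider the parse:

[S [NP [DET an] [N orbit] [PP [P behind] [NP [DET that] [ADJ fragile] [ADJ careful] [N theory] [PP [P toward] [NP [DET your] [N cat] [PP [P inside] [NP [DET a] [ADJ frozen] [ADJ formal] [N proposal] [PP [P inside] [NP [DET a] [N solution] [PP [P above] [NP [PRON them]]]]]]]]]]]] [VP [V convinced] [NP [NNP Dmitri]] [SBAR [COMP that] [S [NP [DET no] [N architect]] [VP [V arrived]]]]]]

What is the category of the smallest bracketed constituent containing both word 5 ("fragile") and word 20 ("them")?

NP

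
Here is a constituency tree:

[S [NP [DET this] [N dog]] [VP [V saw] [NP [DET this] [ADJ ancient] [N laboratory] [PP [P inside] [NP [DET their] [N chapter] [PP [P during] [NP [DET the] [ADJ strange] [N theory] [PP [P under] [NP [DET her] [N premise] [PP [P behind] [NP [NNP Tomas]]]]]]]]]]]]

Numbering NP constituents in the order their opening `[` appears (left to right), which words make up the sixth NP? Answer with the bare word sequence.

Tomas

The NP opening brackets appear, in order, over: "this dog"; "this ancient laboratory inside their chapter during the strange theory under her premise behind Tomas"; "their chapter during the strange theory under her premise behind Tomas"; "the strange theory under her premise behind Tomas"; "her premise behind Tomas"; "Tomas". The sixth one spans "Tomas".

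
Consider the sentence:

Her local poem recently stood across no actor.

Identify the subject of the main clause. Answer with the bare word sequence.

her local poem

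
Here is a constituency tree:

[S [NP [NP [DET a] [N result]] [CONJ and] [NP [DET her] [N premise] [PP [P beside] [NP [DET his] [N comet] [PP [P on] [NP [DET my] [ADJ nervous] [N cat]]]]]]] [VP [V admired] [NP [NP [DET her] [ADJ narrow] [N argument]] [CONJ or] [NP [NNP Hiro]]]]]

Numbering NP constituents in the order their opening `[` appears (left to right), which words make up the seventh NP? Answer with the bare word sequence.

her narrow argument

Opening `[NP` markers occur at word positions 1, 1, 4, 7, 10, 14, 14, 18; the seventh of these opens the constituent [NP her narrow argument].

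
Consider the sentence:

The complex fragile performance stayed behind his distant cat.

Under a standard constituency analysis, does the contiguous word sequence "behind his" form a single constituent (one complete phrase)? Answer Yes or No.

No

The smallest constituent containing the whole sequence is the prepositional phrase [PP behind his distant cat], but the sequence is only part of it — it straddles the boundary between preposition "behind" and noun phrase "his distant cat".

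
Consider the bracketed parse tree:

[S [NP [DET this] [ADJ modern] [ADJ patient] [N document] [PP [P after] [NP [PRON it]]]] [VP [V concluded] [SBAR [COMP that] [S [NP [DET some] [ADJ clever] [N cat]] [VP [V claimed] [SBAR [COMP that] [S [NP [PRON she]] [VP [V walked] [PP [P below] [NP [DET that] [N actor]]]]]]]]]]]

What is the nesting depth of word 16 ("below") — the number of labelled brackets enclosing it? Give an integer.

The word sits inside P, which is inside PP, inside VP, inside S, inside SBAR, inside VP, inside S, inside SBAR, inside VP, inside S — 10 brackets in all.

10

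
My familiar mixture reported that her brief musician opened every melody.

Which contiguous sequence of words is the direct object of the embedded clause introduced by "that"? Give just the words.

every melody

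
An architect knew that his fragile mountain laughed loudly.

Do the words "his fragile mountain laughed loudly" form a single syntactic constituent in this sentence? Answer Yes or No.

Yes

The sequence corresponds to a single S node — the clause "his fragile mountain laughed loudly".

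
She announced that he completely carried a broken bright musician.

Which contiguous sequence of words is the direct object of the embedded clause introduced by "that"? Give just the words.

Within the embedded clause introduced by "that", the direct object of "carried" is "a broken bright musician".

a broken bright musician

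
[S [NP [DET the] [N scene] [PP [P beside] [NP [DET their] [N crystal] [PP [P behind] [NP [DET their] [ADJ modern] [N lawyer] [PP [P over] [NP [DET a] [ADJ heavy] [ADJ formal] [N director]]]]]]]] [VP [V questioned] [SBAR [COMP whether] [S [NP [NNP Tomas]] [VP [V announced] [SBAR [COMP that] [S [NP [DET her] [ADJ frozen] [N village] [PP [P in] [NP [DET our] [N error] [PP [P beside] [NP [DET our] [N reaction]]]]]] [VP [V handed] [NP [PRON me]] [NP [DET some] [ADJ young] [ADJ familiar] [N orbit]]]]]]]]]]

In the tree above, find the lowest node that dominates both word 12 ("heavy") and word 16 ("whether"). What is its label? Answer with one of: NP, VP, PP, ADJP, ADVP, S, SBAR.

S

Word 12 lies under S → NP → PP → NP → PP → NP → PP → NP → ADJ; word 16 lies under S → VP → SBAR → COMP. The lowest shared node is the S.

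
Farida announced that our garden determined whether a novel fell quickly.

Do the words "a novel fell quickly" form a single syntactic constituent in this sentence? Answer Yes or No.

These words form the whole clause headed by "fell", so yes — one constituent.

Yes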